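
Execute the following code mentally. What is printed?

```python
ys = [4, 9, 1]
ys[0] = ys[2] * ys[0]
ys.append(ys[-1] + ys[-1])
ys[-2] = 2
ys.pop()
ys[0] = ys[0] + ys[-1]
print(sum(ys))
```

ys[0] = ys[2]*ys[0] = 1*4 = 4 → [4, 9, 1]
append ys[-1]+ys[-1] = 1+1 = 2 → [4, 9, 1, 2]
ys[-2] = 2 → [4, 9, 2, 2]
pop() removes 2 → [4, 9, 2]
ys[0] = ys[0]+ys[-1] = 4+2 = 6 → [6, 9, 2]
sum = 17

17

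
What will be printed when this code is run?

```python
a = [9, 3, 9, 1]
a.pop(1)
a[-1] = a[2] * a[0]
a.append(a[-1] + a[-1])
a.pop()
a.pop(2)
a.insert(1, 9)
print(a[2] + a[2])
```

pop(1) removes 3 → [9, 9, 1]
a[-1] = a[2]*a[0] = 1*9 = 9 → [9, 9, 9]
append a[-1]+a[-1] = 9+9 = 18 → [9, 9, 9, 18]
pop() removes 18 → [9, 9, 9]
pop(2) removes 9 → [9, 9]
insert 9 at 1 → [9, 9, 9]
a[2]+a[2] = 9+9 = 18

18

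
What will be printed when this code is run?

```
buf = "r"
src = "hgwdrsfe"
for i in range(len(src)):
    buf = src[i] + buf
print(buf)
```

efsrdwghr

i=0: prepend 'h' → 'hr'
i=1: prepend 'g' → 'ghr'
i=2: prepend 'w' → 'wghr'
i=3: prepend 'd' → 'dwghr'
i=4: prepend 'r' → 'rdwghr'
i=5: prepend 's' → 'srdwghr'
i=6: prepend 'f' → 'fsrdwghr'
i=7: prepend 'e' → 'efsrdwghr'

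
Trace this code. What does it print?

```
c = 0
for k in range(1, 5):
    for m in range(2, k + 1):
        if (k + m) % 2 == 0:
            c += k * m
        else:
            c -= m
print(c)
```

32

k=2,m=2: even sum, c = 0+4 = 4
k=3,m=2: odd sum, c = 4-2 = 2
k=3,m=3: even sum, c = 2+9 = 11
k=4,m=2: even sum, c = 11+8 = 19
k=4,m=3: odd sum, c = 19-3 = 16
k=4,m=4: even sum, c = 16+16 = 32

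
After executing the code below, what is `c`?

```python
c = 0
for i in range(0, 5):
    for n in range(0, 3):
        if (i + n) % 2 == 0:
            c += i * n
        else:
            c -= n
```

i=0,n=0: even sum, c = 0+0 = 0
i=0,n=1: odd sum, c = 0-1 = -1
i=0,n=2: even sum, c = (-1)+0 = -1
i=1,n=0: odd sum, c = (-1)-0 = -1
i=1,n=1: even sum, c = (-1)+1 = 0
i=1,n=2: odd sum, c = 0-2 = -2
i=2,n=0: even sum, c = (-2)+0 = -2
i=2,n=1: odd sum, c = (-2)-1 = -3
i=2,n=2: even sum, c = (-3)+4 = 1
i=3,n=0: odd sum, c = 1-0 = 1
i=3,n=1: even sum, c = 1+3 = 4
i=3,n=2: odd sum, c = 4-2 = 2
i=4,n=0: even sum, c = 2+0 = 2
i=4,n=1: odd sum, c = 2-1 = 1
i=4,n=2: even sum, c = 1+8 = 9

9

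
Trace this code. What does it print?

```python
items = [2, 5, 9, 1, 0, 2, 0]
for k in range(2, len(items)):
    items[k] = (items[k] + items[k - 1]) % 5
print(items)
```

[2, 5, 4, 0, 0, 2, 2]

k=2: items[2] = (9+5)%5 = 4 → [2, 5, 4, 1, 0, 2, 0]
k=3: items[3] = (1+4)%5 = 0 → [2, 5, 4, 0, 0, 2, 0]
k=4: items[4] = (0+0)%5 = 0 → [2, 5, 4, 0, 0, 2, 0]
k=5: items[5] = (2+0)%5 = 2 → [2, 5, 4, 0, 0, 2, 0]
k=6: items[6] = (0+2)%5 = 2 → [2, 5, 4, 0, 0, 2, 2]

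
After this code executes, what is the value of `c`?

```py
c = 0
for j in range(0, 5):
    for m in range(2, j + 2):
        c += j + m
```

60

j=1,m=2: c = 0+3 = 3
j=2,m=2: c = 3+4 = 7
j=2,m=3: c = 7+5 = 12
j=3,m=2: c = 12+5 = 17
j=3,m=3: c = 17+6 = 23
j=3,m=4: c = 23+7 = 30
j=4,m=2: c = 30+6 = 36
j=4,m=3: c = 36+7 = 43
j=4,m=4: c = 43+8 = 51
j=4,m=5: c = 51+9 = 60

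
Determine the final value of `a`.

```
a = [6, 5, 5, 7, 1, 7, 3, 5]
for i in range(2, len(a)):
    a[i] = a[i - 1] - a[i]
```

[6, 5, 0, -7, -8, -15, -18, -23]

i=2: a[2] = 5-5 = 0 → [6, 5, 0, 7, 1, 7, 3, 5]
i=3: a[3] = 0-7 = -7 → [6, 5, 0, -7, 1, 7, 3, 5]
i=4: a[4] = (-7)-1 = -8 → [6, 5, 0, -7, -8, 7, 3, 5]
i=5: a[5] = (-8)-7 = -15 → [6, 5, 0, -7, -8, -15, 3, 5]
i=6: a[6] = (-15)-3 = -18 → [6, 5, 0, -7, -8, -15, -18, 5]
i=7: a[7] = (-18)-5 = -23 → [6, 5, 0, -7, -8, -15, -18, -23]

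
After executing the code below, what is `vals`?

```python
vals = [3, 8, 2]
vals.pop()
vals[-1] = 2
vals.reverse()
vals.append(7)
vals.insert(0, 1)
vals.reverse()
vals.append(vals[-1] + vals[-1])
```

pop() removes 2 → [3, 8]
vals[-1] = 2 → [3, 2]
reverse → [2, 3]
append 7 → [2, 3, 7]
insert 1 at 0 → [1, 2, 3, 7]
reverse → [7, 3, 2, 1]
append vals[-1]+vals[-1] = 1+1 = 2 → [7, 3, 2, 1, 2]

[7, 3, 2, 1, 2]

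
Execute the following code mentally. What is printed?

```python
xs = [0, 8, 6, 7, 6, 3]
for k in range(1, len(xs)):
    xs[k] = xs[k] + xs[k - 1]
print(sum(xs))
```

k=1: xs[1] = 8+0 = 8 → [0, 8, 6, 7, 6, 3]
k=2: xs[2] = 6+8 = 14 → [0, 8, 14, 7, 6, 3]
k=3: xs[3] = 7+14 = 21 → [0, 8, 14, 21, 6, 3]
k=4: xs[4] = 6+21 = 27 → [0, 8, 14, 21, 27, 3]
k=5: xs[5] = 3+27 = 30 → [0, 8, 14, 21, 27, 30]
sum = 100

100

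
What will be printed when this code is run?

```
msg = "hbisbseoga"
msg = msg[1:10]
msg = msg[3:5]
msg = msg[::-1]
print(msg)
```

slice [1:10] → 'bisbseoga'
slice [3:5] → 'bs'
reverse → 'sb'

sb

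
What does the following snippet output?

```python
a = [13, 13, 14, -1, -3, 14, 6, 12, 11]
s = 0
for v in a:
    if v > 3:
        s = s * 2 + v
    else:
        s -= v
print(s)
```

1707

v=13: >3, s = 0*2+13 = 13
v=13: >3, s = 13*2+13 = 39
v=14: >3, s = 39*2+14 = 92
v=-1: not >3, s = 92-(-1) = 93
v=-3: not >3, s = 93-(-3) = 96
v=14: >3, s = 96*2+14 = 206
v=6: >3, s = 206*2+6 = 418
v=12: >3, s = 418*2+12 = 848
v=11: >3, s = 848*2+11 = 1707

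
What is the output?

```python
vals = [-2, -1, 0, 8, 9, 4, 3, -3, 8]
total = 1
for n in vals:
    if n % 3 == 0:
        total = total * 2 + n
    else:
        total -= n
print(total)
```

n=-2: not %3==0, total = 1-(-2) = 3
n=-1: not %3==0, total = 3-(-1) = 4
n=0: %3==0, total = 4*2+0 = 8
n=8: not %3==0, total = 8-8 = 0
n=9: %3==0, total = 0*2+9 = 9
n=4: not %3==0, total = 9-4 = 5
n=3: %3==0, total = 5*2+3 = 13
n=-3: %3==0, total = 13*2+(-3) = 23
n=8: not %3==0, total = 23-8 = 15

15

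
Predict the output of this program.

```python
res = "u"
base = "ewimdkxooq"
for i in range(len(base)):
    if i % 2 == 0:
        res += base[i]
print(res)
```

ueidxo

i=0: add 'e' → 'ue'
i=1: skip
i=2: add 'i' → 'uei'
i=3: skip
i=4: add 'd' → 'ueid'
i=5: skip
i=6: add 'x' → 'ueidx'
i=7: skip
i=8: add 'o' → 'ueidxo'
i=9: skip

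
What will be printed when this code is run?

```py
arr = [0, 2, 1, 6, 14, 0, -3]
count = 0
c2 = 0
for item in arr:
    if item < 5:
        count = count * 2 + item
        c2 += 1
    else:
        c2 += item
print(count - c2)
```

item=0: <5, count = 0*2+0 = 0; c2=1
item=2: <5, count = 0*2+2 = 2; c2=2
item=1: <5, count = 2*2+1 = 5; c2=3
item=6: not <5; c2=9
item=14: not <5; c2=23
item=0: <5, count = 5*2+0 = 10; c2=24
item=-3: <5, count = 10*2+(-3) = 17; c2=25
count-c2 = 17-25 = -8

-8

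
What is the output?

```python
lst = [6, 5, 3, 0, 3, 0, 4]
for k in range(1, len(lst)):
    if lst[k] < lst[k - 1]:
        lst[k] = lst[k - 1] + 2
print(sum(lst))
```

84

k=1: 5<6, lst[1] = 6+2 = 8 → [6, 8, 3, 0, 3, 0, 4]
k=2: 3<8, lst[2] = 8+2 = 10 → [6, 8, 10, 0, 3, 0, 4]
k=3: 0<10, lst[3] = 10+2 = 12 → [6, 8, 10, 12, 3, 0, 4]
k=4: 3<12, lst[4] = 12+2 = 14 → [6, 8, 10, 12, 14, 0, 4]
k=5: 0<14, lst[5] = 14+2 = 16 → [6, 8, 10, 12, 14, 16, 4]
k=6: 4<16, lst[6] = 16+2 = 18 → [6, 8, 10, 12, 14, 16, 18]
sum = 84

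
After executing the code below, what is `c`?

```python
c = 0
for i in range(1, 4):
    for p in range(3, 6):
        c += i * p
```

i=1,p=3: c = 0+3 = 3
i=1,p=4: c = 3+4 = 7
i=1,p=5: c = 7+5 = 12
i=2,p=3: c = 12+6 = 18
i=2,p=4: c = 18+8 = 26
i=2,p=5: c = 26+10 = 36
i=3,p=3: c = 36+9 = 45
i=3,p=4: c = 45+12 = 57
i=3,p=5: c = 57+15 = 72

72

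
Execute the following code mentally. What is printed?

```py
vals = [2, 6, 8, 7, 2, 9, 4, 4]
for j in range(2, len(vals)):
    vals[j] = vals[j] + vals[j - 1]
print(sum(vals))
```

j=2: vals[2] = 8+6 = 14 → [2, 6, 14, 7, 2, 9, 4, 4]
j=3: vals[3] = 7+14 = 21 → [2, 6, 14, 21, 2, 9, 4, 4]
j=4: vals[4] = 2+21 = 23 → [2, 6, 14, 21, 23, 9, 4, 4]
j=5: vals[5] = 9+23 = 32 → [2, 6, 14, 21, 23, 32, 4, 4]
j=6: vals[6] = 4+32 = 36 → [2, 6, 14, 21, 23, 32, 36, 4]
j=7: vals[7] = 4+36 = 40 → [2, 6, 14, 21, 23, 32, 36, 40]
sum = 174

174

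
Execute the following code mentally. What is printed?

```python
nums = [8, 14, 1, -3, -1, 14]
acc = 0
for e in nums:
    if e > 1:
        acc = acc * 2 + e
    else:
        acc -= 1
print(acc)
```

e=8: >1, acc = 0*2+8 = 8
e=14: >1, acc = 8*2+14 = 30
e=1: not >1, acc = 30-1 = 29
e=-3: not >1, acc = 29-1 = 28
e=-1: not >1, acc = 28-1 = 27
e=14: >1, acc = 27*2+14 = 68

68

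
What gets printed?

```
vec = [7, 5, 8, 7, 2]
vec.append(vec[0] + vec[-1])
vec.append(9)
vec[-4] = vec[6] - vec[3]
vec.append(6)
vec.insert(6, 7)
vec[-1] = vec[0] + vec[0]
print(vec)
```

append vec[0]+vec[-1] = 7+2 = 9 → [7, 5, 8, 7, 2, 9]
append 9 → [7, 5, 8, 7, 2, 9, 9]
vec[-4] = vec[6]-vec[3] = 9-7 = 2 → [7, 5, 8, 2, 2, 9, 9]
append 6 → [7, 5, 8, 2, 2, 9, 9, 6]
insert 7 at 6 → [7, 5, 8, 2, 2, 9, 7, 9, 6]
vec[-1] = vec[0]+vec[0] = 7+7 = 14 → [7, 5, 8, 2, 2, 9, 7, 9, 14]

[7, 5, 8, 2, 2, 9, 7, 9, 14]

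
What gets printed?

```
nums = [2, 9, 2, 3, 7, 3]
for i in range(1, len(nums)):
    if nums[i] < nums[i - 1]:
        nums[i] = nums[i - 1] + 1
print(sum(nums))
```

57

i=1: 9>=2, unchanged → [2, 9, 2, 3, 7, 3]
i=2: 2<9, nums[2] = 9+1 = 10 → [2, 9, 10, 3, 7, 3]
i=3: 3<10, nums[3] = 10+1 = 11 → [2, 9, 10, 11, 7, 3]
i=4: 7<11, nums[4] = 11+1 = 12 → [2, 9, 10, 11, 12, 3]
i=5: 3<12, nums[5] = 12+1 = 13 → [2, 9, 10, 11, 12, 13]
sum = 57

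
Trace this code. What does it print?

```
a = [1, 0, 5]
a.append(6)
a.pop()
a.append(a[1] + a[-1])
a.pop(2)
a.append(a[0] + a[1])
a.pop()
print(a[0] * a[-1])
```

5

append 6 → [1, 0, 5, 6]
pop() removes 6 → [1, 0, 5]
append a[1]+a[-1] = 0+5 = 5 → [1, 0, 5, 5]
pop(2) removes 5 → [1, 0, 5]
append a[0]+a[1] = 1+0 = 1 → [1, 0, 5, 1]
pop() removes 1 → [1, 0, 5]
a[0]*a[-1] = 1*5 = 5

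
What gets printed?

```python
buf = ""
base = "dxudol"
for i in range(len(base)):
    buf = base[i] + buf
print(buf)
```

i=0: prepend 'd' → 'd'
i=1: prepend 'x' → 'xd'
i=2: prepend 'u' → 'uxd'
i=3: prepend 'd' → 'duxd'
i=4: prepend 'o' → 'oduxd'
i=5: prepend 'l' → 'loduxd'

loduxd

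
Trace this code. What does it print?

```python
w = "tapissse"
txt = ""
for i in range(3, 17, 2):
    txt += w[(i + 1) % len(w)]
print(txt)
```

i=3: add w[4]='s' → 's'
i=5: add w[6]='s' → 'ss'
i=7: add w[0]='t' → 'sst'
i=9: add w[2]='p' → 'sstp'
i=11: add w[4]='s' → 'sstps'
i=13: add w[6]='s' → 'sstpss'
i=15: add w[0]='t' → 'sstpsst'

sstpsst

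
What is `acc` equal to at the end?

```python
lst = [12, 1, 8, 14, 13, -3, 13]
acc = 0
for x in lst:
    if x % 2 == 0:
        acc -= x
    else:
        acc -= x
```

-58

x=12: even, acc = 0-12 = -12
x=1: not even, acc = (-12)-1 = -13
x=8: even, acc = (-13)-8 = -21
x=14: even, acc = (-21)-14 = -35
x=13: not even, acc = (-35)-13 = -48
x=-3: not even, acc = (-48)-(-3) = -45
x=13: not even, acc = (-45)-13 = -58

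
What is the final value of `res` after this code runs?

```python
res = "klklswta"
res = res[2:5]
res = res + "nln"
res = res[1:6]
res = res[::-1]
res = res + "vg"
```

'nlnslvg'

slice [2:5] → 'kls'
+ 'nln' → 'klsnln'
slice [1:6] → 'lsnln'
reverse → 'nlnsl'
+ 'vg' → 'nlnslvg'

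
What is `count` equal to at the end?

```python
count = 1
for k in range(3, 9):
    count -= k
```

-32

k=3: count = 1-3 = -2
k=4: count = (-2)-4 = -6
k=5: count = (-6)-5 = -11
k=6: count = (-11)-6 = -17
k=7: count = (-17)-7 = -24
k=8: count = (-24)-8 = -32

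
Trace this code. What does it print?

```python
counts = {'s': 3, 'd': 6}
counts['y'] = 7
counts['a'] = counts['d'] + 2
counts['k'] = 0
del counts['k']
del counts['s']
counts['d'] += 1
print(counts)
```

{'d': 7, 'y': 7, 'a': 8}

counts['y'] = 7 → {'s': 3, 'd': 6, 'y': 7}
counts['a'] = counts['d']+2 = 8 → {'s': 3, 'd': 6, 'y': 7, 'a': 8}
counts['k'] = 0 → {'s': 3, 'd': 6, 'y': 7, 'a': 8, 'k': 0}
del 'k' → {'s': 3, 'd': 6, 'y': 7, 'a': 8}
del 's' → {'d': 6, 'y': 7, 'a': 8}
counts['d'] = 6+1 = 7 → {'d': 7, 'y': 7, 'a': 8}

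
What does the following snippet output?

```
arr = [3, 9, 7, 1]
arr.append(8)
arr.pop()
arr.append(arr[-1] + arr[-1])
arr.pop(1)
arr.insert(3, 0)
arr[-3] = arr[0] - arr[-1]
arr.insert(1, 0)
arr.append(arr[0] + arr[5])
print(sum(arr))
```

append 8 → [3, 9, 7, 1, 8]
pop() removes 8 → [3, 9, 7, 1]
append arr[-1]+arr[-1] = 1+1 = 2 → [3, 9, 7, 1, 2]
pop(1) removes 9 → [3, 7, 1, 2]
insert 0 at 3 → [3, 7, 1, 0, 2]
arr[-3] = arr[0]-arr[-1] = 3-2 = 1 → [3, 7, 1, 0, 2]
insert 0 at 1 → [3, 0, 7, 1, 0, 2]
append arr[0]+arr[5] = 3+2 = 5 → [3, 0, 7, 1, 0, 2, 5]
sum = 18

18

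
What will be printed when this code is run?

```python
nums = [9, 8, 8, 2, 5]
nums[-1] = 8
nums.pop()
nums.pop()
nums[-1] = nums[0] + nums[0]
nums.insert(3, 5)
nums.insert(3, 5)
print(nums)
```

nums[-1] = 8 → [9, 8, 8, 2, 8]
pop() removes 8 → [9, 8, 8, 2]
pop() removes 2 → [9, 8, 8]
nums[-1] = nums[0]+nums[0] = 9+9 = 18 → [9, 8, 18]
insert 5 at 3 → [9, 8, 18, 5]
insert 5 at 3 → [9, 8, 18, 5, 5]

[9, 8, 18, 5, 5]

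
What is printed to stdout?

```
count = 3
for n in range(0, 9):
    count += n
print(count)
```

39

n=0: count = 3+0 = 3
n=1: count = 3+1 = 4
n=2: count = 4+2 = 6
n=3: count = 6+3 = 9
n=4: count = 9+4 = 13
n=5: count = 13+5 = 18
n=6: count = 18+6 = 24
n=7: count = 24+7 = 31
n=8: count = 31+8 = 39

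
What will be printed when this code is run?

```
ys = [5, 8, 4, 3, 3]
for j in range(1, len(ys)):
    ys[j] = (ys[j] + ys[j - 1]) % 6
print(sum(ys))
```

j=1: ys[1] = (8+5)%6 = 1 → [5, 1, 4, 3, 3]
j=2: ys[2] = (4+1)%6 = 5 → [5, 1, 5, 3, 3]
j=3: ys[3] = (3+5)%6 = 2 → [5, 1, 5, 2, 3]
j=4: ys[4] = (3+2)%6 = 5 → [5, 1, 5, 2, 5]
sum = 18

18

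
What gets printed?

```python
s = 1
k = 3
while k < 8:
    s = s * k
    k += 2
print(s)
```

105

k=3: s = 1*3 = 3
k=5: s = 3*5 = 15
k=7: s = 15*7 = 105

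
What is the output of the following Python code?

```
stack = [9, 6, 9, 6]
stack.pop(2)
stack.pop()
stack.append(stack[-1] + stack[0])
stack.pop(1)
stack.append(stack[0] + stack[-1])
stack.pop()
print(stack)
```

[9, 15]

pop(2) removes 9 → [9, 6, 6]
pop() removes 6 → [9, 6]
append stack[-1]+stack[0] = 6+9 = 15 → [9, 6, 15]
pop(1) removes 6 → [9, 15]
append stack[0]+stack[-1] = 9+15 = 24 → [9, 15, 24]
pop() removes 24 → [9, 15]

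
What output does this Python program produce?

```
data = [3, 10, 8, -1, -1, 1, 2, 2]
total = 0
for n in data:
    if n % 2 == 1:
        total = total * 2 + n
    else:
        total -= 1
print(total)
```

1

n=3: odd, total = 0*2+3 = 3
n=10: not odd, total = 3-1 = 2
n=8: not odd, total = 2-1 = 1
n=-1: odd, total = 1*2+(-1) = 1
n=-1: odd, total = 1*2+(-1) = 1
n=1: odd, total = 1*2+1 = 3
n=2: not odd, total = 3-1 = 2
n=2: not odd, total = 2-1 = 1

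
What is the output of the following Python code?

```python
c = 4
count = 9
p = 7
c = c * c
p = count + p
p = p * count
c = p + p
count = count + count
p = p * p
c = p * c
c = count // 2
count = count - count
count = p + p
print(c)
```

9

c = 4*4 = 16
p = 9+7 = 16
p = 16*9 = 144
c = 144+144 = 288
count = 9+9 = 18
p = 144*144 = 20736
c = 20736*288 = 5971968
c = 18//2 = 9
count = 18-18 = 0
count = 20736+20736 = 41472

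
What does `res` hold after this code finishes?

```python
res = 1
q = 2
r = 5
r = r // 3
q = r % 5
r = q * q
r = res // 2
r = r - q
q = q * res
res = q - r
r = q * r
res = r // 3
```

-1

r = 5//3 = 1
q = 1%5 = 1
r = 1*1 = 1
r = 1//2 = 0
r = 0-1 = -1
q = 1*1 = 1
res = 1-(-1) = 2
r = 1*(-1) = -1
res = (-1)//3 = -1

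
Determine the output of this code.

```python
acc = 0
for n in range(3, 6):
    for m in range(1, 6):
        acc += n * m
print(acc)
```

180

n=3,m=1: acc = 0+3 = 3
n=3,m=2: acc = 3+6 = 9
n=3,m=3: acc = 9+9 = 18
n=3,m=4: acc = 18+12 = 30
n=3,m=5: acc = 30+15 = 45
n=4,m=1: acc = 45+4 = 49
n=4,m=2: acc = 49+8 = 57
n=4,m=3: acc = 57+12 = 69
n=4,m=4: acc = 69+16 = 85
n=4,m=5: acc = 85+20 = 105
n=5,m=1: acc = 105+5 = 110
n=5,m=2: acc = 110+10 = 120
n=5,m=3: acc = 120+15 = 135
n=5,m=4: acc = 135+20 = 155
n=5,m=5: acc = 155+25 = 180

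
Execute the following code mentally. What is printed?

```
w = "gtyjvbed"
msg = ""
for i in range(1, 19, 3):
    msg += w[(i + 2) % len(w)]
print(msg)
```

i=1: add w[3]='j' → 'j'
i=4: add w[6]='e' → 'je'
i=7: add w[1]='t' → 'jet'
i=10: add w[4]='v' → 'jetv'
i=13: add w[7]='d' → 'jetvd'
i=16: add w[2]='y' → 'jetvdy'

jetvdy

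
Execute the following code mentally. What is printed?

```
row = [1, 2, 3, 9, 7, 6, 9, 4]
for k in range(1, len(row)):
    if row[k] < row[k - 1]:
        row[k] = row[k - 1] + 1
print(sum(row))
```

k=1: 2>=1, unchanged → [1, 2, 3, 9, 7, 6, 9, 4]
k=2: 3>=2, unchanged → [1, 2, 3, 9, 7, 6, 9, 4]
k=3: 9>=3, unchanged → [1, 2, 3, 9, 7, 6, 9, 4]
k=4: 7<9, row[4] = 9+1 = 10 → [1, 2, 3, 9, 10, 6, 9, 4]
k=5: 6<10, row[5] = 10+1 = 11 → [1, 2, 3, 9, 10, 11, 9, 4]
k=6: 9<11, row[6] = 11+1 = 12 → [1, 2, 3, 9, 10, 11, 12, 4]
k=7: 4<12, row[7] = 12+1 = 13 → [1, 2, 3, 9, 10, 11, 12, 13]
sum = 61

61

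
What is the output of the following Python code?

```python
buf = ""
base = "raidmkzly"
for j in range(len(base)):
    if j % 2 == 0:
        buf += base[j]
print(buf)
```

rimzy

j=0: add 'r' → 'r'
j=1: skip
j=2: add 'i' → 'ri'
j=3: skip
j=4: add 'm' → 'rim'
j=5: skip
j=6: add 'z' → 'rimz'
j=7: skip
j=8: add 'y' → 'rimzy'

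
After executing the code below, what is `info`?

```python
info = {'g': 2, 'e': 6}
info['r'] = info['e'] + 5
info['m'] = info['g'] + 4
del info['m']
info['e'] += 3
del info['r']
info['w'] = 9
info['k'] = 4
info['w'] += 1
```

{'g': 2, 'e': 9, 'w': 10, 'k': 4}

info['r'] = info['e']+5 = 11 → {'g': 2, 'e': 6, 'r': 11}
info['m'] = info['g']+4 = 6 → {'g': 2, 'e': 6, 'r': 11, 'm': 6}
del 'm' → {'g': 2, 'e': 6, 'r': 11}
info['e'] = 6+3 = 9 → {'g': 2, 'e': 9, 'r': 11}
del 'r' → {'g': 2, 'e': 9}
info['w'] = 9 → {'g': 2, 'e': 9, 'w': 9}
info['k'] = 4 → {'g': 2, 'e': 9, 'w': 9, 'k': 4}
info['w'] = 9+1 = 10 → {'g': 2, 'e': 9, 'w': 10, 'k': 4}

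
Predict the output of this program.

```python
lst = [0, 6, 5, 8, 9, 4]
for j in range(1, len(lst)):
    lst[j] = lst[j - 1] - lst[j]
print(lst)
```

[0, -6, -11, -19, -28, -32]

j=1: lst[1] = 0-6 = -6 → [0, -6, 5, 8, 9, 4]
j=2: lst[2] = (-6)-5 = -11 → [0, -6, -11, 8, 9, 4]
j=3: lst[3] = (-11)-8 = -19 → [0, -6, -11, -19, 9, 4]
j=4: lst[4] = (-19)-9 = -28 → [0, -6, -11, -19, -28, 4]
j=5: lst[5] = (-28)-4 = -32 → [0, -6, -11, -19, -28, -32]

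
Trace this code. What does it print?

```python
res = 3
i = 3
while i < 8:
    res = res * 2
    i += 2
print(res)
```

i=3: res = 3*2 = 6
i=5: res = 6*2 = 12
i=7: res = 12*2 = 24

24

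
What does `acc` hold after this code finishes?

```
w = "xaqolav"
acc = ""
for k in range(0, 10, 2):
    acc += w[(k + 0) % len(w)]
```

'xqlva'

k=0: add w[0]='x' → 'x'
k=2: add w[2]='q' → 'xq'
k=4: add w[4]='l' → 'xql'
k=6: add w[6]='v' → 'xqlv'
k=8: add w[1]='a' → 'xqlva'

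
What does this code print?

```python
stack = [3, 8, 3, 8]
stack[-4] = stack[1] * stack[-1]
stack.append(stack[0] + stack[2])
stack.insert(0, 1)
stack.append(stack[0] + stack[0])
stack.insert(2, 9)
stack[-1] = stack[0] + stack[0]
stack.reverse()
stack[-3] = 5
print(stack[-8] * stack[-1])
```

stack[-4] = stack[1]*stack[-1] = 8*8 = 64 → [64, 8, 3, 8]
append stack[0]+stack[2] = 64+3 = 67 → [64, 8, 3, 8, 67]
insert 1 at 0 → [1, 64, 8, 3, 8, 67]
append stack[0]+stack[0] = 1+1 = 2 → [1, 64, 8, 3, 8, 67, 2]
insert 9 at 2 → [1, 64, 9, 8, 3, 8, 67, 2]
stack[-1] = stack[0]+stack[0] = 1+1 = 2 → [1, 64, 9, 8, 3, 8, 67, 2]
reverse → [2, 67, 8, 3, 8, 9, 64, 1]
stack[-3] = 5 → [2, 67, 8, 3, 8, 5, 64, 1]
stack[-8]*stack[-1] = 2*1 = 2

2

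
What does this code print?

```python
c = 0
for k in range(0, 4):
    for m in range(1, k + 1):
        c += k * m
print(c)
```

k=1,m=1: c = 0+1 = 1
k=2,m=1: c = 1+2 = 3
k=2,m=2: c = 3+4 = 7
k=3,m=1: c = 7+3 = 10
k=3,m=2: c = 10+6 = 16
k=3,m=3: c = 16+9 = 25

25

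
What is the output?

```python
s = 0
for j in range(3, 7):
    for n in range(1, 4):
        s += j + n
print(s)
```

78

j=3,n=1: s = 0+4 = 4
j=3,n=2: s = 4+5 = 9
j=3,n=3: s = 9+6 = 15
j=4,n=1: s = 15+5 = 20
j=4,n=2: s = 20+6 = 26
j=4,n=3: s = 26+7 = 33
j=5,n=1: s = 33+6 = 39
j=5,n=2: s = 39+7 = 46
j=5,n=3: s = 46+8 = 54
j=6,n=1: s = 54+7 = 61
j=6,n=2: s = 61+8 = 69
j=6,n=3: s = 69+9 = 78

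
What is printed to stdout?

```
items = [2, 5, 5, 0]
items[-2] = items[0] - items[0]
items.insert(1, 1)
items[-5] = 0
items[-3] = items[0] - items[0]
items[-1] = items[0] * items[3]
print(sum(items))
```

1

items[-2] = items[0]-items[0] = 2-2 = 0 → [2, 5, 0, 0]
insert 1 at 1 → [2, 1, 5, 0, 0]
items[-5] = 0 → [0, 1, 5, 0, 0]
items[-3] = items[0]-items[0] = 0-0 = 0 → [0, 1, 0, 0, 0]
items[-1] = items[0]*items[3] = 0*0 = 0 → [0, 1, 0, 0, 0]
sum = 1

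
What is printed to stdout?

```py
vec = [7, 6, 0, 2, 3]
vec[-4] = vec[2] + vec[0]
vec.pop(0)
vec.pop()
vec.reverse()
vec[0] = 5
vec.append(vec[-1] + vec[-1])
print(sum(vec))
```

26

vec[-4] = vec[2]+vec[0] = 0+7 = 7 → [7, 7, 0, 2, 3]
pop(0) removes 7 → [7, 0, 2, 3]
pop() removes 3 → [7, 0, 2]
reverse → [2, 0, 7]
vec[0] = 5 → [5, 0, 7]
append vec[-1]+vec[-1] = 7+7 = 14 → [5, 0, 7, 14]
sum = 26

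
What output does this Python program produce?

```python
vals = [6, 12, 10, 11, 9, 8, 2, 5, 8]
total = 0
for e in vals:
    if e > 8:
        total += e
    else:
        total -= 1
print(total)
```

37

e=6: not >8, total = 0-1 = -1
e=12: >8, total = (-1)+12 = 11
e=10: >8, total = 11+10 = 21
e=11: >8, total = 21+11 = 32
e=9: >8, total = 32+9 = 41
e=8: not >8, total = 41-1 = 40
e=2: not >8, total = 40-1 = 39
e=5: not >8, total = 39-1 = 38
e=8: not >8, total = 38-1 = 37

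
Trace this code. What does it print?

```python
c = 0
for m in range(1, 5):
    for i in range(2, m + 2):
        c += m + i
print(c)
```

60

m=1,i=2: c = 0+3 = 3
m=2,i=2: c = 3+4 = 7
m=2,i=3: c = 7+5 = 12
m=3,i=2: c = 12+5 = 17
m=3,i=3: c = 17+6 = 23
m=3,i=4: c = 23+7 = 30
m=4,i=2: c = 30+6 = 36
m=4,i=3: c = 36+7 = 43
m=4,i=4: c = 43+8 = 51
m=4,i=5: c = 51+9 = 60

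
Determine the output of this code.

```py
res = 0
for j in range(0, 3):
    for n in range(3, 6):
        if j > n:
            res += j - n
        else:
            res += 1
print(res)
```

9

j=0,n=3: not 0>3, res = 0+1 = 1
j=0,n=4: not 0>4, res = 1+1 = 2
j=0,n=5: not 0>5, res = 2+1 = 3
j=1,n=3: not 1>3, res = 3+1 = 4
j=1,n=4: not 1>4, res = 4+1 = 5
j=1,n=5: not 1>5, res = 5+1 = 6
j=2,n=3: not 2>3, res = 6+1 = 7
j=2,n=4: not 2>4, res = 7+1 = 8
j=2,n=5: not 2>5, res = 8+1 = 9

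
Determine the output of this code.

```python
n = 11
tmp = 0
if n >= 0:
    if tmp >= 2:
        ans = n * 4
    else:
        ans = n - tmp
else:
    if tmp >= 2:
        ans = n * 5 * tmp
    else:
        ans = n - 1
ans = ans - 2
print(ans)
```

n=11, tmp=0
n >= 0 is True; tmp >= 2 is False
→ ans = n - tmp = 11
ans = 11-2 = 9

9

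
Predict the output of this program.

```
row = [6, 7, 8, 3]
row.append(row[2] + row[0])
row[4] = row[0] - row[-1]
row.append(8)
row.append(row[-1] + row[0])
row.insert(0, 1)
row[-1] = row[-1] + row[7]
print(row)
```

[1, 6, 7, 8, 3, -8, 8, 28]

append row[2]+row[0] = 8+6 = 14 → [6, 7, 8, 3, 14]
row[4] = row[0]-row[-1] = 6-14 = -8 → [6, 7, 8, 3, -8]
append 8 → [6, 7, 8, 3, -8, 8]
append row[-1]+row[0] = 8+6 = 14 → [6, 7, 8, 3, -8, 8, 14]
insert 1 at 0 → [1, 6, 7, 8, 3, -8, 8, 14]
row[-1] = row[-1]+row[7] = 14+14 = 28 → [1, 6, 7, 8, 3, -8, 8, 28]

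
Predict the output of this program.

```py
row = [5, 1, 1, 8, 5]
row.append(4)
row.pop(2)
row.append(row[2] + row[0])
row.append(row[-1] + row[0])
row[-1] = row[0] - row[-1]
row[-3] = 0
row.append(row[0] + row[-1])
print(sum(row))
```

append 4 → [5, 1, 1, 8, 5, 4]
pop(2) removes 1 → [5, 1, 8, 5, 4]
append row[2]+row[0] = 8+5 = 13 → [5, 1, 8, 5, 4, 13]
append row[-1]+row[0] = 13+5 = 18 → [5, 1, 8, 5, 4, 13, 18]
row[-1] = row[0]-row[-1] = 5-18 = -13 → [5, 1, 8, 5, 4, 13, -13]
row[-3] = 0 → [5, 1, 8, 5, 0, 13, -13]
append row[0]+row[-1] = 5+(-13) = -8 → [5, 1, 8, 5, 0, 13, -13, -8]
sum = 11

11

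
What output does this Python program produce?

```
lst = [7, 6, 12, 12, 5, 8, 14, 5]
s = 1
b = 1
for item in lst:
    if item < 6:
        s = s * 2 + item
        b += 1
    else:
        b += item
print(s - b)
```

item=7: not <6; b=8
item=6: not <6; b=14
item=12: not <6; b=26
item=12: not <6; b=38
item=5: <6, s = 1*2+5 = 7; b=39
item=8: not <6; b=47
item=14: not <6; b=61
item=5: <6, s = 7*2+5 = 19; b=62
s-b = 19-62 = -43

-43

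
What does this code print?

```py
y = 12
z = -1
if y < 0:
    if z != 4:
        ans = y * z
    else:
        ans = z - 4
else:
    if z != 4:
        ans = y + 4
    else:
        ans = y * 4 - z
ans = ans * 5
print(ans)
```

y=12, z=-1
y < 0 is False; z != 4 is True
→ ans = y + 4 = 16
ans = 16*5 = 80

80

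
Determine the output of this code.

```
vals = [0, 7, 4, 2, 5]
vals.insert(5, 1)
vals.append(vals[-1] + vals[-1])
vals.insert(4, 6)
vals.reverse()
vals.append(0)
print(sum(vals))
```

insert 1 at 5 → [0, 7, 4, 2, 5, 1]
append vals[-1]+vals[-1] = 1+1 = 2 → [0, 7, 4, 2, 5, 1, 2]
insert 6 at 4 → [0, 7, 4, 2, 6, 5, 1, 2]
reverse → [2, 1, 5, 6, 2, 4, 7, 0]
append 0 → [2, 1, 5, 6, 2, 4, 7, 0, 0]
sum = 27

27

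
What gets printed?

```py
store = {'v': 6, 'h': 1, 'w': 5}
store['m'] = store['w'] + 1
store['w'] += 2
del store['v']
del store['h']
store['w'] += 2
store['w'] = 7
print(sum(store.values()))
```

store['m'] = store['w']+1 = 6 → {'v': 6, 'h': 1, 'w': 5, 'm': 6}
store['w'] = 5+2 = 7 → {'v': 6, 'h': 1, 'w': 7, 'm': 6}
del 'v' → {'h': 1, 'w': 7, 'm': 6}
del 'h' → {'w': 7, 'm': 6}
store['w'] = 7+2 = 9 → {'w': 9, 'm': 6}
store['w'] = 7 → {'w': 7, 'm': 6}
sum of values = 13

13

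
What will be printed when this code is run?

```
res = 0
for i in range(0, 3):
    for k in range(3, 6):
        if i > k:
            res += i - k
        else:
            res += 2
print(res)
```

i=0,k=3: not 0>3, res = 0+2 = 2
i=0,k=4: not 0>4, res = 2+2 = 4
i=0,k=5: not 0>5, res = 4+2 = 6
i=1,k=3: not 1>3, res = 6+2 = 8
i=1,k=4: not 1>4, res = 8+2 = 10
i=1,k=5: not 1>5, res = 10+2 = 12
i=2,k=3: not 2>3, res = 12+2 = 14
i=2,k=4: not 2>4, res = 14+2 = 16
i=2,k=5: not 2>5, res = 16+2 = 18

18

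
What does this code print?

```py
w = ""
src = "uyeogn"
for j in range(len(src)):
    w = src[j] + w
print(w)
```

ngoeyu

j=0: prepend 'u' → 'u'
j=1: prepend 'y' → 'yu'
j=2: prepend 'e' → 'eyu'
j=3: prepend 'o' → 'oeyu'
j=4: prepend 'g' → 'goeyu'
j=5: prepend 'n' → 'ngoeyu'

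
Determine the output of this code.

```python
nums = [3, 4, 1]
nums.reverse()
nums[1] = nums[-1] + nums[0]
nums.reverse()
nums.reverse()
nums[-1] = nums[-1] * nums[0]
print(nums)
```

reverse → [1, 4, 3]
nums[1] = nums[-1]+nums[0] = 3+1 = 4 → [1, 4, 3]
reverse → [3, 4, 1]
reverse → [1, 4, 3]
nums[-1] = nums[-1]*nums[0] = 3*1 = 3 → [1, 4, 3]

[1, 4, 3]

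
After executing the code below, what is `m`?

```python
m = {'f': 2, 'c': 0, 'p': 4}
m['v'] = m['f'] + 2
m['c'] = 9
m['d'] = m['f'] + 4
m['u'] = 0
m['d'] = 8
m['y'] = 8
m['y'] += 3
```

m['v'] = m['f']+2 = 4 → {'f': 2, 'c': 0, 'p': 4, 'v': 4}
m['c'] = 9 → {'f': 2, 'c': 9, 'p': 4, 'v': 4}
m['d'] = m['f']+4 = 6 → {'f': 2, 'c': 9, 'p': 4, 'v': 4, 'd': 6}
m['u'] = 0 → {'f': 2, 'c': 9, 'p': 4, 'v': 4, 'd': 6, 'u': 0}
m['d'] = 8 → {'f': 2, 'c': 9, 'p': 4, 'v': 4, 'd': 8, 'u': 0}
m['y'] = 8 → {'f': 2, 'c': 9, 'p': 4, 'v': 4, 'd': 8, 'u': 0, 'y': 8}
m['y'] = 8+3 = 11 → {'f': 2, 'c': 9, 'p': 4, 'v': 4, 'd': 8, 'u': 0, 'y': 11}

{'f': 2, 'c': 9, 'p': 4, 'v': 4, 'd': 8, 'u': 0, 'y': 11}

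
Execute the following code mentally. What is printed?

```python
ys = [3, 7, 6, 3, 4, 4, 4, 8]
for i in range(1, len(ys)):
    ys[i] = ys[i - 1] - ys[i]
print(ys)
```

i=1: ys[1] = 3-7 = -4 → [3, -4, 6, 3, 4, 4, 4, 8]
i=2: ys[2] = (-4)-6 = -10 → [3, -4, -10, 3, 4, 4, 4, 8]
i=3: ys[3] = (-10)-3 = -13 → [3, -4, -10, -13, 4, 4, 4, 8]
i=4: ys[4] = (-13)-4 = -17 → [3, -4, -10, -13, -17, 4, 4, 8]
i=5: ys[5] = (-17)-4 = -21 → [3, -4, -10, -13, -17, -21, 4, 8]
i=6: ys[6] = (-21)-4 = -25 → [3, -4, -10, -13, -17, -21, -25, 8]
i=7: ys[7] = (-25)-8 = -33 → [3, -4, -10, -13, -17, -21, -25, -33]

[3, -4, -10, -13, -17, -21, -25, -33]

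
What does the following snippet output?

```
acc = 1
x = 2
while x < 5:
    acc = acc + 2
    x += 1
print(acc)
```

7

x=2: acc = 1+2 = 3
x=3: acc = 3+2 = 5
x=4: acc = 5+2 = 7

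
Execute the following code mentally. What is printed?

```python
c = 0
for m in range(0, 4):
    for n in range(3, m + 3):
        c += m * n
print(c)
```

m=1,n=3: c = 0+3 = 3
m=2,n=3: c = 3+6 = 9
m=2,n=4: c = 9+8 = 17
m=3,n=3: c = 17+9 = 26
m=3,n=4: c = 26+12 = 38
m=3,n=5: c = 38+15 = 53

53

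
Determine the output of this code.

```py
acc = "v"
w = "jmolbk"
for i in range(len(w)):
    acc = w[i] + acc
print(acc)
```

i=0: prepend 'j' → 'jv'
i=1: prepend 'm' → 'mjv'
i=2: prepend 'o' → 'omjv'
i=3: prepend 'l' → 'lomjv'
i=4: prepend 'b' → 'blomjv'
i=5: prepend 'k' → 'kblomjv'

kblomjv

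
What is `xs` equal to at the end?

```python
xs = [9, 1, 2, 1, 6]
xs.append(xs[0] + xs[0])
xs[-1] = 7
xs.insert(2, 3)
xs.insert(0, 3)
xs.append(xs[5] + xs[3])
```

append xs[0]+xs[0] = 9+9 = 18 → [9, 1, 2, 1, 6, 18]
xs[-1] = 7 → [9, 1, 2, 1, 6, 7]
insert 3 at 2 → [9, 1, 3, 2, 1, 6, 7]
insert 3 at 0 → [3, 9, 1, 3, 2, 1, 6, 7]
append xs[5]+xs[3] = 1+3 = 4 → [3, 9, 1, 3, 2, 1, 6, 7, 4]

[3, 9, 1, 3, 2, 1, 6, 7, 4]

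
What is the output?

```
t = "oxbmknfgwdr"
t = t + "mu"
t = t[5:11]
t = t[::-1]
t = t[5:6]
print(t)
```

+ 'mu' → 'oxbmknfgwdrmu'
slice [5:11] → 'nfgwdr'
reverse → 'rdwgfn'
slice [5:6] → 'n'

n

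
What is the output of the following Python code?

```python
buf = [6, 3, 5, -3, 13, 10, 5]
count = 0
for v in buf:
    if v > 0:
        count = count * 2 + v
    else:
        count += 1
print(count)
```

365

v=6: >0, count = 0*2+6 = 6
v=3: >0, count = 6*2+3 = 15
v=5: >0, count = 15*2+5 = 35
v=-3: not >0, count = 35+1 = 36
v=13: >0, count = 36*2+13 = 85
v=10: >0, count = 85*2+10 = 180
v=5: >0, count = 180*2+5 = 365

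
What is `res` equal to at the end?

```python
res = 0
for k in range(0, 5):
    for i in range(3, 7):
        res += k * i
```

k=0,i=3: res = 0+0 = 0
k=0,i=4: res = 0+0 = 0
k=0,i=5: res = 0+0 = 0
k=0,i=6: res = 0+0 = 0
k=1,i=3: res = 0+3 = 3
k=1,i=4: res = 3+4 = 7
k=1,i=5: res = 7+5 = 12
k=1,i=6: res = 12+6 = 18
k=2,i=3: res = 18+6 = 24
k=2,i=4: res = 24+8 = 32
k=2,i=5: res = 32+10 = 42
k=2,i=6: res = 42+12 = 54
k=3,i=3: res = 54+9 = 63
k=3,i=4: res = 63+12 = 75
k=3,i=5: res = 75+15 = 90
k=3,i=6: res = 90+18 = 108
k=4,i=3: res = 108+12 = 120
k=4,i=4: res = 120+16 = 136
k=4,i=5: res = 136+20 = 156
k=4,i=6: res = 156+24 = 180

180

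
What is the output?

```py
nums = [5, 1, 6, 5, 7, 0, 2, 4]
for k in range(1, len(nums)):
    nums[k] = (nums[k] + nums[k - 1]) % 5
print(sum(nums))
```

19

k=1: nums[1] = (1+5)%5 = 1 → [5, 1, 6, 5, 7, 0, 2, 4]
k=2: nums[2] = (6+1)%5 = 2 → [5, 1, 2, 5, 7, 0, 2, 4]
k=3: nums[3] = (5+2)%5 = 2 → [5, 1, 2, 2, 7, 0, 2, 4]
k=4: nums[4] = (7+2)%5 = 4 → [5, 1, 2, 2, 4, 0, 2, 4]
k=5: nums[5] = (0+4)%5 = 4 → [5, 1, 2, 2, 4, 4, 2, 4]
k=6: nums[6] = (2+4)%5 = 1 → [5, 1, 2, 2, 4, 4, 1, 4]
k=7: nums[7] = (4+1)%5 = 0 → [5, 1, 2, 2, 4, 4, 1, 0]
sum = 19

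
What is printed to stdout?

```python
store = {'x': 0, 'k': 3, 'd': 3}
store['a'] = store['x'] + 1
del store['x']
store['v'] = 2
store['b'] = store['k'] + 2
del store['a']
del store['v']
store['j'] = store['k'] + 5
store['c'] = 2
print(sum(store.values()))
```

21

store['a'] = store['x']+1 = 1 → {'x': 0, 'k': 3, 'd': 3, 'a': 1}
del 'x' → {'k': 3, 'd': 3, 'a': 1}
store['v'] = 2 → {'k': 3, 'd': 3, 'a': 1, 'v': 2}
store['b'] = store['k']+2 = 5 → {'k': 3, 'd': 3, 'a': 1, 'v': 2, 'b': 5}
del 'a' → {'k': 3, 'd': 3, 'v': 2, 'b': 5}
del 'v' → {'k': 3, 'd': 3, 'b': 5}
store['j'] = store['k']+5 = 8 → {'k': 3, 'd': 3, 'b': 5, 'j': 8}
store['c'] = 2 → {'k': 3, 'd': 3, 'b': 5, 'j': 8, 'c': 2}
sum of values = 21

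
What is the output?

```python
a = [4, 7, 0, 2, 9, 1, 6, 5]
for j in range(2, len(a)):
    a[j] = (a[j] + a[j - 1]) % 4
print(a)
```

[4, 7, 3, 1, 2, 3, 1, 2]

j=2: a[2] = (0+7)%4 = 3 → [4, 7, 3, 2, 9, 1, 6, 5]
j=3: a[3] = (2+3)%4 = 1 → [4, 7, 3, 1, 9, 1, 6, 5]
j=4: a[4] = (9+1)%4 = 2 → [4, 7, 3, 1, 2, 1, 6, 5]
j=5: a[5] = (1+2)%4 = 3 → [4, 7, 3, 1, 2, 3, 6, 5]
j=6: a[6] = (6+3)%4 = 1 → [4, 7, 3, 1, 2, 3, 1, 5]
j=7: a[7] = (5+1)%4 = 2 → [4, 7, 3, 1, 2, 3, 1, 2]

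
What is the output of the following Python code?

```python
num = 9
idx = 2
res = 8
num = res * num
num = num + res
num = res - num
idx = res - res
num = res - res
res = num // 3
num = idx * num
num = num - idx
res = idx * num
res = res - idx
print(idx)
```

num = 8*9 = 72
num = 72+8 = 80
num = 8-80 = -72
idx = 8-8 = 0
num = 8-8 = 0
res = 0//3 = 0
num = 0*0 = 0
num = 0-0 = 0
res = 0*0 = 0
res = 0-0 = 0

0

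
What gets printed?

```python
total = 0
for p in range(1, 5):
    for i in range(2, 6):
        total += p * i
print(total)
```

140

p=1,i=2: total = 0+2 = 2
p=1,i=3: total = 2+3 = 5
p=1,i=4: total = 5+4 = 9
p=1,i=5: total = 9+5 = 14
p=2,i=2: total = 14+4 = 18
p=2,i=3: total = 18+6 = 24
p=2,i=4: total = 24+8 = 32
p=2,i=5: total = 32+10 = 42
p=3,i=2: total = 42+6 = 48
p=3,i=3: total = 48+9 = 57
p=3,i=4: total = 57+12 = 69
p=3,i=5: total = 69+15 = 84
p=4,i=2: total = 84+8 = 92
p=4,i=3: total = 92+12 = 104
p=4,i=4: total = 104+16 = 120
p=4,i=5: total = 120+20 = 140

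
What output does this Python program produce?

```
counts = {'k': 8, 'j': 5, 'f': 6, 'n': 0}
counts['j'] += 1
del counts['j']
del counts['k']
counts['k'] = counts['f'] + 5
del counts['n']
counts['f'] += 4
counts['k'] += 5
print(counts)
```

counts['j'] = 5+1 = 6 → {'k': 8, 'j': 6, 'f': 6, 'n': 0}
del 'j' → {'k': 8, 'f': 6, 'n': 0}
del 'k' → {'f': 6, 'n': 0}
counts['k'] = counts['f']+5 = 11 → {'f': 6, 'n': 0, 'k': 11}
del 'n' → {'f': 6, 'k': 11}
counts['f'] = 6+4 = 10 → {'f': 10, 'k': 11}
counts['k'] = 11+5 = 16 → {'f': 10, 'k': 16}

{'f': 10, 'k': 16}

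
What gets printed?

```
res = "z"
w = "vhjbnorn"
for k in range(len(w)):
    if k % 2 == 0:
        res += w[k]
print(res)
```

k=0: add 'v' → 'zv'
k=1: skip
k=2: add 'j' → 'zvj'
k=3: skip
k=4: add 'n' → 'zvjn'
k=5: skip
k=6: add 'r' → 'zvjnr'
k=7: skip

zvjnr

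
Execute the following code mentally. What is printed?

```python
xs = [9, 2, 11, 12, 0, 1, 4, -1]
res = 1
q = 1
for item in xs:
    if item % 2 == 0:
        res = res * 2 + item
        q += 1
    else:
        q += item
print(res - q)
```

item=9: not even; q=10
item=2: even, res = 1*2+2 = 4; q=11
item=11: not even; q=22
item=12: even, res = 4*2+12 = 20; q=23
item=0: even, res = 20*2+0 = 40; q=24
item=1: not even; q=25
item=4: even, res = 40*2+4 = 84; q=26
item=-1: not even; q=25
res-q = 84-25 = 59

59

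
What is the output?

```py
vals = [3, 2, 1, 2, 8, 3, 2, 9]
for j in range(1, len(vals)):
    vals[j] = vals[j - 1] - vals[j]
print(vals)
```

[3, 1, 0, -2, -10, -13, -15, -24]

j=1: vals[1] = 3-2 = 1 → [3, 1, 1, 2, 8, 3, 2, 9]
j=2: vals[2] = 1-1 = 0 → [3, 1, 0, 2, 8, 3, 2, 9]
j=3: vals[3] = 0-2 = -2 → [3, 1, 0, -2, 8, 3, 2, 9]
j=4: vals[4] = (-2)-8 = -10 → [3, 1, 0, -2, -10, 3, 2, 9]
j=5: vals[5] = (-10)-3 = -13 → [3, 1, 0, -2, -10, -13, 2, 9]
j=6: vals[6] = (-13)-2 = -15 → [3, 1, 0, -2, -10, -13, -15, 9]
j=7: vals[7] = (-15)-9 = -24 → [3, 1, 0, -2, -10, -13, -15, -24]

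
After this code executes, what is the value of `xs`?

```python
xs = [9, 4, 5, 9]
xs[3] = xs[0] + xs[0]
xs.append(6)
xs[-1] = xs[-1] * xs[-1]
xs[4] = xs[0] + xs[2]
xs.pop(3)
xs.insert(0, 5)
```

[5, 9, 4, 5, 14]

xs[3] = xs[0]+xs[0] = 9+9 = 18 → [9, 4, 5, 18]
append 6 → [9, 4, 5, 18, 6]
xs[-1] = xs[-1]*xs[-1] = 6*6 = 36 → [9, 4, 5, 18, 36]
xs[4] = xs[0]+xs[2] = 9+5 = 14 → [9, 4, 5, 18, 14]
pop(3) removes 18 → [9, 4, 5, 14]
insert 5 at 0 → [5, 9, 4, 5, 14]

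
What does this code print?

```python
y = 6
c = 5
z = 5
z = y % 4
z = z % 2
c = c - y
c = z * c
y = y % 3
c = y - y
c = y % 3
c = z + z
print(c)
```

z = 6%4 = 2
z = 2%2 = 0
c = 5-6 = -1
c = 0*(-1) = 0
y = 6%3 = 0
c = 0-0 = 0
c = 0%3 = 0
c = 0+0 = 0

0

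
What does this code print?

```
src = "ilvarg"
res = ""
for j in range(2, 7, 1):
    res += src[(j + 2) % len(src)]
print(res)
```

j=2: add src[4]='r' → 'r'
j=3: add src[5]='g' → 'rg'
j=4: add src[0]='i' → 'rgi'
j=5: add src[1]='l' → 'rgil'
j=6: add src[2]='v' → 'rgilv'

rgilv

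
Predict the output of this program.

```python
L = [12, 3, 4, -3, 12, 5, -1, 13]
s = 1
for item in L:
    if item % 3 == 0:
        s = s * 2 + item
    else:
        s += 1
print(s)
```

item=12: %3==0, s = 1*2+12 = 14
item=3: %3==0, s = 14*2+3 = 31
item=4: not %3==0, s = 31+1 = 32
item=-3: %3==0, s = 32*2+(-3) = 61
item=12: %3==0, s = 61*2+12 = 134
item=5: not %3==0, s = 134+1 = 135
item=-1: not %3==0, s = 135+1 = 136
item=13: not %3==0, s = 136+1 = 137

137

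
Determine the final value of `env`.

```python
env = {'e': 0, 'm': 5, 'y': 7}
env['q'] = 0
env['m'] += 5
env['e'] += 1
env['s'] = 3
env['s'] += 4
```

env['q'] = 0 → {'e': 0, 'm': 5, 'y': 7, 'q': 0}
env['m'] = 5+5 = 10 → {'e': 0, 'm': 10, 'y': 7, 'q': 0}
env['e'] = 0+1 = 1 → {'e': 1, 'm': 10, 'y': 7, 'q': 0}
env['s'] = 3 → {'e': 1, 'm': 10, 'y': 7, 'q': 0, 's': 3}
env['s'] = 3+4 = 7 → {'e': 1, 'm': 10, 'y': 7, 'q': 0, 's': 7}

{'e': 1, 'm': 10, 'y': 7, 'q': 0, 's': 7}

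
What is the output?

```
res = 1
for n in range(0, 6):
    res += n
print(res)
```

16

n=0: res = 1+0 = 1
n=1: res = 1+1 = 2
n=2: res = 2+2 = 4
n=3: res = 4+3 = 7
n=4: res = 7+4 = 11
n=5: res = 11+5 = 16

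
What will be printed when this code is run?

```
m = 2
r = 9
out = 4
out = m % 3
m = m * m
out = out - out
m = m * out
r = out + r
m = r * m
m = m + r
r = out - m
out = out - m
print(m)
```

out = 2%3 = 2
m = 2*2 = 4
out = 2-2 = 0
m = 4*0 = 0
r = 0+9 = 9
m = 9*0 = 0
m = 0+9 = 9
r = 0-9 = -9
out = 0-9 = -9

9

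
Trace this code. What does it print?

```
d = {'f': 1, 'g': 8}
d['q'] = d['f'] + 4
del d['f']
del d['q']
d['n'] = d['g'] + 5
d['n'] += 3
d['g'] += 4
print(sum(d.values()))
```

28

d['q'] = d['f']+4 = 5 → {'f': 1, 'g': 8, 'q': 5}
del 'f' → {'g': 8, 'q': 5}
del 'q' → {'g': 8}
d['n'] = d['g']+5 = 13 → {'g': 8, 'n': 13}
d['n'] = 13+3 = 16 → {'g': 8, 'n': 16}
d['g'] = 8+4 = 12 → {'g': 12, 'n': 16}
sum of values = 28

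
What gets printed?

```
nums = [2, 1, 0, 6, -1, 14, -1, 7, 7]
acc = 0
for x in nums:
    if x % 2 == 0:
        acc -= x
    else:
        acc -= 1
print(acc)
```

x=2: even, acc = 0-2 = -2
x=1: not even, acc = (-2)-1 = -3
x=0: even, acc = (-3)-0 = -3
x=6: even, acc = (-3)-6 = -9
x=-1: not even, acc = (-9)-1 = -10
x=14: even, acc = (-10)-14 = -24
x=-1: not even, acc = (-24)-1 = -25
x=7: not even, acc = (-25)-1 = -26
x=7: not even, acc = (-26)-1 = -27

-27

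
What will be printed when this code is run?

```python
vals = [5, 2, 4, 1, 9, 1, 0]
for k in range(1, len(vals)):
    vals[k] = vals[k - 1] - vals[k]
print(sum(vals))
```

-30

k=1: vals[1] = 5-2 = 3 → [5, 3, 4, 1, 9, 1, 0]
k=2: vals[2] = 3-4 = -1 → [5, 3, -1, 1, 9, 1, 0]
k=3: vals[3] = (-1)-1 = -2 → [5, 3, -1, -2, 9, 1, 0]
k=4: vals[4] = (-2)-9 = -11 → [5, 3, -1, -2, -11, 1, 0]
k=5: vals[5] = (-11)-1 = -12 → [5, 3, -1, -2, -11, -12, 0]
k=6: vals[6] = (-12)-0 = -12 → [5, 3, -1, -2, -11, -12, -12]
sum = -30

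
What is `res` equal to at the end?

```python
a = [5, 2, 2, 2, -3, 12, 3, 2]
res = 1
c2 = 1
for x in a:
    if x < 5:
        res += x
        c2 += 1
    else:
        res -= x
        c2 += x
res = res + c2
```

16

x=5: not <5, res = 1-5 = -4; c2=6
x=2: <5, res = (-4)+2 = -2; c2=7
x=2: <5, res = (-2)+2 = 0; c2=8
x=2: <5, res = 0+2 = 2; c2=9
x=-3: <5, res = 2+(-3) = -1; c2=10
x=12: not <5, res = (-1)-12 = -13; c2=22
x=3: <5, res = (-13)+3 = -10; c2=23
x=2: <5, res = (-10)+2 = -8; c2=24
res+c2 = (-8)+24 = 16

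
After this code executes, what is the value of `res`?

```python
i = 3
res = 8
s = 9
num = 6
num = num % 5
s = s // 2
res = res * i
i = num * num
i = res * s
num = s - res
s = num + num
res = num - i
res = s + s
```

-80

num = 6%5 = 1
s = 9//2 = 4
res = 8*3 = 24
i = 1*1 = 1
i = 24*4 = 96
num = 4-24 = -20
s = (-20)+(-20) = -40
res = (-20)-96 = -116
res = (-40)+(-40) = -80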